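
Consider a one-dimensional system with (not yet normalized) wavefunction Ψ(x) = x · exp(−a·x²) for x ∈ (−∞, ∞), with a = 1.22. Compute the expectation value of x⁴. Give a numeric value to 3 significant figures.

⟨x⁴⟩ = ∫ x⁴·|Ψ|² dx / ∫|Ψ|² dx (integrals over the domain).
Expand each integrand as polynomial × e^(−2ax²) and use ∫x^(2j)·e^(−2ax²) dx = (2j−1)!!/(4a)^j · √(π/(2a)), odd powers → 0; here √(π/(2a)) = 1.1347.
State is unnormalized: ∫|Ψ|² dx = 0.23252, and ∫Ψ*·x⁴·Ψ dx = 0.14646, so ⟨x⁴⟩ = 0.14646 / 0.23252.
⟨x⁴⟩ = 0.62987.

0.630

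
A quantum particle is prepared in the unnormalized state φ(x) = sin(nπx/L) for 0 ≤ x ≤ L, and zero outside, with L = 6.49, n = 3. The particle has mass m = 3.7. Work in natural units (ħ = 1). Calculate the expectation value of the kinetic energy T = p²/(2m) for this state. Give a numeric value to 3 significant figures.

0.285

T = −(ħ²/2m) d²/dx², so ⟨T⟩ = −(ħ²/2m) ∫ φ*·φ'' dx / ∫|φ|² dx; with m = 3.7.
d/dx sin(nπx/L) = (nπ/L)·cos(nπx/L) and d²/dx² sin(nπx/L) = −(nπ/L)²·sin(nπx/L); on 0 ≤ x ≤ L, ∫sin²(nπx/L) dx = L/2 and ∫sin(nπx/L)·cos(nπx/L) dx = 0.
State is unnormalized: ∫|φ|² dx = 3.2450, and ∫φ*·(−ħ²/2m · φ'') dx = 0.92477, so ⟨T⟩ = 0.92477 / 3.2450.
⟨T⟩ = 0.28498.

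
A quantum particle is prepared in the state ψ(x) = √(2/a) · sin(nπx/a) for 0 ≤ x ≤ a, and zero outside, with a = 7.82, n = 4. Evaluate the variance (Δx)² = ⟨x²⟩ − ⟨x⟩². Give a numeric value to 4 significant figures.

4.902

Compute ⟨x⟩ and ⟨x²⟩ separately, then (Δx)² = ⟨x²⟩ − ⟨x⟩².
With sin²θ = (1 − cos2θ)/2 on 0 ≤ x ≤ a: ∫sin²(nπx/a) dx = a/2, ∫x·sin²(nπx/a) dx = a²/4, ∫x²·sin²(nπx/a) dx = a³·(1/6 − 1/(4n²π²)); higher powers xᵏ the same way, integrating xᵏ·cos(2nπx/a) by parts.
⟨x⟩ = 3.9100 and ⟨x²⟩ = 20.191.
(Δx)² = 20.191 − (3.9100)² = 4.9024.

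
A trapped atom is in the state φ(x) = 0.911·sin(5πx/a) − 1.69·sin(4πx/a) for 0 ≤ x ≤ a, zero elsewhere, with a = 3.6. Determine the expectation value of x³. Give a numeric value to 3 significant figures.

⟨x³⟩ = ∫ x³·|φ|² dx / ∫|φ|² dx (integrals over the domain).
On 0 ≤ x ≤ a (j ≠ l): ∫sin²(jπx/a) dx = a/2, ∫sin(jπx/a)·sin(lπx/a) dx = 0; diagonal moments ∫x·sin²(jπx/a) dx = a²/4, ∫x²·sin²(jπx/a) dx = a³·(1/6 − 1/(4j²π²)); cross terms ∫x·sin(jπx/a)·sin(lπx/a) dx = 0 for j + l even and −4jla²/(π²(j² − l²)²) for j + l odd, ∫x²·sin(jπx/a)·sin(lπx/a) dx = (−1)^(j+l)·4jla³/(π²(j² − l²)²); higher powers the same way via product-to-sum and parts.
State is unnormalized: ∫|φ|² dx = 6.6348, and ∫φ*·x³·φ dx = 121.82, so ⟨x³⟩ = 121.82 / 6.6348.
⟨x³⟩ = 18.360.

18.4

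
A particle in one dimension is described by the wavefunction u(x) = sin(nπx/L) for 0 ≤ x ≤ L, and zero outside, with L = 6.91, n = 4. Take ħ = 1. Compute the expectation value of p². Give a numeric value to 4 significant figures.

p² u = −ħ² d²u/dx²; ⟨p²⟩ = −ħ² ∫ u*·u'' dx / ∫|u|² dx.
d/dx sin(nπx/L) = (nπ/L)·cos(nπx/L) and d²/dx² sin(nπx/L) = −(nπ/L)²·sin(nπx/L); on 0 ≤ x ≤ L, ∫sin²(nπx/L) dx = L/2 and ∫sin(nπx/L)·cos(nπx/L) dx = 0.
State is unnormalized: ∫|u|² dx = 3.4550, and ∫u*·(−ħ² u'') dx = 11.426, so ⟨p²⟩ = 11.426 / 3.4550.
⟨p²⟩ = 3.3072.

3.307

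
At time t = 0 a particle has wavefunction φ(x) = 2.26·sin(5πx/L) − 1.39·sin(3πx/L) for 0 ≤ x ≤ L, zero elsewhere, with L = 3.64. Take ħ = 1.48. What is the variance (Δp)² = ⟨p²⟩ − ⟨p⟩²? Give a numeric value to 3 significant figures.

33.6

Compute ⟨p⟩ and ⟨p²⟩ separately; (Δp)² = ⟨p²⟩ − ⟨p⟩².
d²/dx² sin(jπx/L) = −(jπ/L)²·sin(jπx/L); on 0 ≤ x ≤ L, ∫sin²(jπx/L) dx = L/2 and ∫sin(jπx/L)·sin(lπx/L) dx = 0 for j ≠ l, so only diagonal terms survive in ∫|φ|² and ∫φ·φ″; ∫φ·φ′ dx = [φ²/2] between the walls = 0.
Normalization: ∫|φ|² dx = 12.812.
⟨p⟩ = 0.0000 and ⟨p²⟩ = 33.626.
(Δp)² = 33.626 − (0.0000)² = 33.626.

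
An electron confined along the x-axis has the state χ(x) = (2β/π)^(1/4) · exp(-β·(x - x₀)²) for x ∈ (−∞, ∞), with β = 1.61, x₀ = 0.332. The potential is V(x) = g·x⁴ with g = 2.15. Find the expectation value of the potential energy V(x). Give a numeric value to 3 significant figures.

0.402

⟨V⟩ = ∫ V(x)·|χ|² dx.
Gaussian moments (u = x − x₀): ∫u^(2j)·e^(−2βu²) du = (2j−1)!!/(4β)^j · √(π/(2β)), odd powers integrate to 0; here √(π/(2β)) = 0.98775.
⟨V⟩ = 0.40243.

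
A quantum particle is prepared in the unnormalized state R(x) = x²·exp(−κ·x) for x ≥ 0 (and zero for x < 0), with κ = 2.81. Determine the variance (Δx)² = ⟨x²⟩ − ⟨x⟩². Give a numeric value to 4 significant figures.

0.1583

Compute ⟨x⟩ and ⟨x²⟩ separately, then (Δx)² = ⟨x²⟩ − ⟨x⟩².
Every integrand reduces to terms xʲ·e^(−2κx) on [0, ∞); use ∫₀^∞ xʲ·e^(−2κx) dx = j!/(2κ)^(j+1).
Normalization: ∫|R|² dx = 0.0042808.
⟨x⟩ = 0.88968 and ⟨x²⟩ = 0.94984.
(Δx)² = 0.94984 − (0.88968)² = 0.15831.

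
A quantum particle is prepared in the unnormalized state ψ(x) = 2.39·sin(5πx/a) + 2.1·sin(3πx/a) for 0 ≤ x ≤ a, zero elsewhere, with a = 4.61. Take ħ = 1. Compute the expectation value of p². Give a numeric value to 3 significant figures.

p² ψ = −ħ² d²ψ/dx²; ⟨p²⟩ = −ħ² ∫ ψ*·ψ'' dx / ∫|ψ|² dx.
d²/dx² sin(jπx/a) = −(jπ/a)²·sin(jπx/a); on 0 ≤ x ≤ a, ∫sin²(jπx/a) dx = a/2 and ∫sin(jπx/a)·sin(lπx/a) dx = 0 for j ≠ l, so only diagonal terms survive in ∫|ψ|² and ∫ψ·ψ″; ∫ψ·ψ′ dx = [ψ²/2] between the walls = 0.
State is unnormalized: ∫|ψ|² dx = 23.331, and ∫ψ*·(−ħ² ψ'') dx = 195.35, so ⟨p²⟩ = 195.35 / 23.331.
⟨p²⟩ = 8.3728.

8.37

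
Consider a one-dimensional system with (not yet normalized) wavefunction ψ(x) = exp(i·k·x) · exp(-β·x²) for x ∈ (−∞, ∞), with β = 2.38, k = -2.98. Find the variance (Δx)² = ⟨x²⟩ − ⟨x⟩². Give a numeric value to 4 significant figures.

Compute ⟨x⟩ and ⟨x²⟩ separately, then (Δx)² = ⟨x²⟩ − ⟨x⟩².
Gaussian moments: ∫x^(2j)·e^(−2βx²) dx = (2j−1)!!/(4β)^j · √(π/(2β)), odd powers integrate to 0; here √(π/(2β)) = 0.81240.
Normalization: ∫|ψ|² dx = 0.81240.
⟨x⟩ = 0.0000 and ⟨x²⟩ = 0.10504.
(Δx)² = 0.10504 − (0.0000)² = 0.10504.

0.1050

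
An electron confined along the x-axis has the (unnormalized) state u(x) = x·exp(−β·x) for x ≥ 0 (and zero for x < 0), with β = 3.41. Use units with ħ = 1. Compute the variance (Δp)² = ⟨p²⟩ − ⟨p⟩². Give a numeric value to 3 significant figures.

11.6

Compute ⟨p⟩ and ⟨p²⟩ separately; (Δp)² = ⟨p²⟩ − ⟨p⟩².
Differentiate x·exp(−β·x) with the product rule; every integrand then reduces to terms xʲ·e^(−2βx) on [0, ∞), with ∫₀^∞ xʲ·e^(−2βx) dx = j!/(2β)^(j+1).
Normalization: ∫|u|² dx = 0.0063049.
⟨p⟩ = 0.0000 and ⟨p²⟩ = 11.628.
(Δp)² = 11.628 − (0.0000)² = 11.628.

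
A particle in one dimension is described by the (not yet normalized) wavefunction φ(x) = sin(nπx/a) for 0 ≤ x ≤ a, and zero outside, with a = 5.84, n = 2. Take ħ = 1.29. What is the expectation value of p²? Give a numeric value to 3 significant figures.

p² φ = −ħ² d²φ/dx²; ⟨p²⟩ = −ħ² ∫ φ*·φ'' dx / ∫|φ|² dx.
d/dx sin(nπx/a) = (nπ/a)·cos(nπx/a) and d²/dx² sin(nπx/a) = −(nπ/a)²·sin(nπx/a); on 0 ≤ x ≤ a, ∫sin²(nπx/a) dx = a/2 and ∫sin(nπx/a)·cos(nπx/a) dx = 0.
State is unnormalized: ∫|φ|² dx = 2.9200, and ∫φ*·(−ħ² φ'') dx = 5.6247, so ⟨p²⟩ = 5.6247 / 2.9200.
⟨p²⟩ = 1.9263.

1.93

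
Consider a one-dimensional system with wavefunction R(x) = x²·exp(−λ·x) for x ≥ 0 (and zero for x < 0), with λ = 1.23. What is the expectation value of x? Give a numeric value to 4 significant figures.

⟨x⟩ = ∫ x·|R|² dx / ∫|R|² dx (integrals over the domain).
Every integrand reduces to terms xʲ·e^(−2λx) on [0, ∞); use ∫₀^∞ xʲ·e^(−2λx) dx = j!/(2λ)^(j+1).
State is unnormalized: ∫|R|² dx = 0.26640, and ∫R*·x·R dx = 0.54147, so ⟨x⟩ = 0.54147 / 0.26640.
⟨x⟩ = 2.0325.

2.033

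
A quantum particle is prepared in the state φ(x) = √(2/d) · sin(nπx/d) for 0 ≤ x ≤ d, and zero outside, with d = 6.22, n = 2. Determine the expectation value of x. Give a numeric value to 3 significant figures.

3.11

⟨x⟩ = ∫ x·|φ|² dx (integrals over the domain).
With sin²θ = (1 − cos2θ)/2 on 0 ≤ x ≤ d: ∫sin²(nπx/d) dx = d/2, ∫x·sin²(nπx/d) dx = d²/4, ∫x²·sin²(nπx/d) dx = d³·(1/6 − 1/(4n²π²)); higher powers xᵏ the same way, integrating xᵏ·cos(2nπx/d) by parts.
⟨x⟩ = 3.1100.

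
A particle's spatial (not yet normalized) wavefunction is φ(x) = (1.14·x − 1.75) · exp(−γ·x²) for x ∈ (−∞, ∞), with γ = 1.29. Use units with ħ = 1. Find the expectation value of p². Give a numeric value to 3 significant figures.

p² φ = −ħ² d²φ/dx²; ⟨p²⟩ = −ħ² ∫ φ*·φ'' dx / ∫|φ|² dx.
Expand each integrand as polynomial × e^(−2γx²) and use ∫x^(2j)·e^(−2γx²) dx = (2j−1)!!/(4γ)^j · √(π/(2γ)), odd powers → 0; here √(π/(2γ)) = 1.1035. Differentiate with the product rule, d/dx e^(−γx²) = −2γx·e^(−γx²).
State is unnormalized: ∫|φ|² dx = 3.6573, and ∫φ*·(−ħ² φ'') dx = 5.4350, so ⟨p²⟩ = 5.4350 / 3.6573.
⟨p²⟩ = 1.4861.

1.49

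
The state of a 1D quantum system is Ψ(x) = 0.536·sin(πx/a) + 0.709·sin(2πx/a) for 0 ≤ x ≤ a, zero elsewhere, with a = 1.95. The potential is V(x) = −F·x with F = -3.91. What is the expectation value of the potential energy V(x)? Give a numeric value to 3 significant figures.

⟨V⟩ = ∫ V(x)·|Ψ|² dx / ∫|Ψ|² dx.
On 0 ≤ x ≤ a (j ≠ l): ∫sin²(jπx/a) dx = a/2, ∫sin(jπx/a)·sin(lπx/a) dx = 0; diagonal moments ∫x·sin²(jπx/a) dx = a²/4, ∫x²·sin²(jπx/a) dx = a³·(1/6 − 1/(4j²π²)); cross terms ∫x·sin(jπx/a)·sin(lπx/a) dx = 0 for j + l even and −4jla²/(π²(j² − l²)²) for j + l odd, ∫x²·sin(jπx/a)·sin(lπx/a) dx = (−1)^(j+l)·4jla³/(π²(j² − l²)²); higher powers the same way via product-to-sum and parts.
State is unnormalized: ∫|Ψ|² dx = 0.77023, and ∫Ψ*·V(x)·Ψ dx = 1.9186, so ⟨V⟩ = 1.9186 / 0.77023.
⟨V⟩ = 2.4909.

2.49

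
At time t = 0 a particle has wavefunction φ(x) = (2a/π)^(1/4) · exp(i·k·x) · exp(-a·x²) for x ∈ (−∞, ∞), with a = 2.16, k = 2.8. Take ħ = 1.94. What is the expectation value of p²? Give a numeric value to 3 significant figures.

p² φ = −ħ² d²φ/dx²; ⟨p²⟩ = −ħ² ∫ φ*·φ'' dx.
Gaussian moments: ∫x^(2j)·e^(−2ax²) dx = (2j−1)!!/(4a)^j · √(π/(2a)), odd powers integrate to 0; here √(π/(2a)) = 0.85277. Derivatives: φ′ = (ik − 2ax)·φ, φ″ = ((ik − 2ax)² − 2a)·φ; the odd-in-x pieces drop out.
⟨p²⟩ = 37.636.

37.6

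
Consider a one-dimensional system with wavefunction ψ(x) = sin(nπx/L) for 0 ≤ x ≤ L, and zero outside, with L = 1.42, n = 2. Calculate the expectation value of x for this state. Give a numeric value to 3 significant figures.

⟨x⟩ = ∫ x·|ψ|² dx / ∫|ψ|² dx (integrals over the domain).
With sin²θ = (1 − cos2θ)/2 on 0 ≤ x ≤ L: ∫sin²(nπx/L) dx = L/2, ∫x·sin²(nπx/L) dx = L²/4, ∫x²·sin²(nπx/L) dx = L³·(1/6 − 1/(4n²π²)); higher powers xᵏ the same way, integrating xᵏ·cos(2nπx/L) by parts.
State is unnormalized: ∫|ψ|² dx = 0.71000, and ∫ψ*·x·ψ dx = 0.50410, so ⟨x⟩ = 0.50410 / 0.71000.
⟨x⟩ = 0.71000.

0.710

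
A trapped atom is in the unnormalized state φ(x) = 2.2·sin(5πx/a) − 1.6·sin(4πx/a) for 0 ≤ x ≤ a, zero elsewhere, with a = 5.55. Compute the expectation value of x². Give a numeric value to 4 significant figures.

16.06

⟨x²⟩ = ∫ x²·|φ|² dx / ∫|φ|² dx (integrals over the domain).
On 0 ≤ x ≤ a (j ≠ l): ∫sin²(jπx/a) dx = a/2, ∫sin(jπx/a)·sin(lπx/a) dx = 0; diagonal moments ∫x·sin²(jπx/a) dx = a²/4, ∫x²·sin²(jπx/a) dx = a³·(1/6 − 1/(4j²π²)); cross terms ∫x·sin(jπx/a)·sin(lπx/a) dx = 0 for j + l even and −4jla²/(π²(j² − l²)²) for j + l odd, ∫x²·sin(jπx/a)·sin(lπx/a) dx = (−1)^(j+l)·4jla³/(π²(j² − l²)²); higher powers the same way via product-to-sum and parts.
State is unnormalized: ∫|φ|² dx = 20.535, and ∫φ*·x²·φ dx = 329.75, so ⟨x²⟩ = 329.75 / 20.535.
⟨x²⟩ = 16.058.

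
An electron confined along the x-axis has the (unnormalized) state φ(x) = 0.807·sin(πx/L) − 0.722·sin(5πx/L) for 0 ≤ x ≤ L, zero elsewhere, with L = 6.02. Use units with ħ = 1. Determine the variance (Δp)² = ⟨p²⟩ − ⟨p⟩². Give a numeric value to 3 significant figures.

Compute ⟨p⟩ and ⟨p²⟩ separately; (Δp)² = ⟨p²⟩ − ⟨p⟩².
d²/dx² sin(jπx/L) = −(jπ/L)²·sin(jπx/L); on 0 ≤ x ≤ L, ∫sin²(jπx/L) dx = L/2 and ∫sin(jπx/L)·sin(lπx/L) dx = 0 for j ≠ l, so only diagonal terms survive in ∫|φ|² and ∫φ·φ″; ∫φ·φ′ dx = [φ²/2] between the walls = 0.
Normalization: ∫|φ|² dx = 3.5293.
⟨p⟩ = 0.0000 and ⟨p²⟩ = 3.1781.
(Δp)² = 3.1781 − (0.0000)² = 3.1781.

3.18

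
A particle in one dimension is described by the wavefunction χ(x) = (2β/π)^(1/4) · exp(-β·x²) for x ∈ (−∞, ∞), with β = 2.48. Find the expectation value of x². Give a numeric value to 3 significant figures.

⟨x²⟩ = ∫ x²·|χ|² dx (integrals over the domain).
Gaussian moments: ∫x^(2j)·e^(−2βx²) dx = (2j−1)!!/(4β)^j · √(π/(2β)), odd powers integrate to 0; here √(π/(2β)) = 0.79586.
⟨x²⟩ = 0.10081.

0.101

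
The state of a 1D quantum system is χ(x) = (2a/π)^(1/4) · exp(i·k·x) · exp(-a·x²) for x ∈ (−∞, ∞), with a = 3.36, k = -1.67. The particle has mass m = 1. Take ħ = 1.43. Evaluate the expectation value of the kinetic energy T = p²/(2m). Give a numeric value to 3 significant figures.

T = −(ħ²/2m) d²/dx², so ⟨T⟩ = −(ħ²/2m) ∫ χ*·χ'' dx; with m = 1.
Gaussian moments: ∫x^(2j)·e^(−2ax²) dx = (2j−1)!!/(4a)^j · √(π/(2a)), odd powers integrate to 0; here √(π/(2a)) = 0.68374. Derivatives: χ′ = (ik − 2ax)·χ, χ″ = ((ik − 2ax)² − 2a)·χ; the odd-in-x pieces drop out.
⟨T⟩ = 6.2869.

6.29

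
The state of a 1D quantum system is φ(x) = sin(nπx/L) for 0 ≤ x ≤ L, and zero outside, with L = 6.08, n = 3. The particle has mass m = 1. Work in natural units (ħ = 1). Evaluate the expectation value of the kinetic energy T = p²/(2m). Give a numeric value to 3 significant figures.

1.20

T = −(ħ²/2m) d²/dx², so ⟨T⟩ = −(ħ²/2m) ∫ φ*·φ'' dx / ∫|φ|² dx; with m = 1.
d/dx sin(nπx/L) = (nπ/L)·cos(nπx/L) and d²/dx² sin(nπx/L) = −(nπ/L)²·sin(nπx/L); on 0 ≤ x ≤ L, ∫sin²(nπx/L) dx = L/2 and ∫sin(nπx/L)·cos(nπx/L) dx = 0.
State is unnormalized: ∫|φ|² dx = 3.0400, and ∫φ*·(−ħ²/2m · φ'') dx = 3.6524, so ⟨T⟩ = 3.6524 / 3.0400.
⟨T⟩ = 1.2014.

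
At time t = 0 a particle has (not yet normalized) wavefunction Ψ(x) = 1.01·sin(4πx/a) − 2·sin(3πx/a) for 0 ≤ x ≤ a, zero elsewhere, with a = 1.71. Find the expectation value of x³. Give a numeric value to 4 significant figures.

⟨x³⟩ = ∫ x³·|Ψ|² dx / ∫|Ψ|² dx (integrals over the domain).
On 0 ≤ x ≤ a (j ≠ l): ∫sin²(jπx/a) dx = a/2, ∫sin(jπx/a)·sin(lπx/a) dx = 0; diagonal moments ∫x·sin²(jπx/a) dx = a²/4, ∫x²·sin²(jπx/a) dx = a³·(1/6 − 1/(4j²π²)); cross terms ∫x·sin(jπx/a)·sin(lπx/a) dx = 0 for j + l even and −4jla²/(π²(j² − l²)²) for j + l odd, ∫x²·sin(jπx/a)·sin(lπx/a) dx = (−1)^(j+l)·4jla³/(π²(j² − l²)²); higher powers the same way via product-to-sum and parts.
State is unnormalized: ∫|Ψ|² dx = 4.2922, and ∫Ψ*·x³·Ψ dx = 8.2163, so ⟨x³⟩ = 8.2163 / 4.2922.
⟨x³⟩ = 1.9143.

1.914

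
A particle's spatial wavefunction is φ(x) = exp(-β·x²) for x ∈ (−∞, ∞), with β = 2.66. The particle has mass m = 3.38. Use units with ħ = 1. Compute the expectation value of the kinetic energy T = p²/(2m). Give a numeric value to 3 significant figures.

0.393

T = −(ħ²/2m) d²/dx², so ⟨T⟩ = −(ħ²/2m) ∫ φ*·φ'' dx / ∫|φ|² dx; with m = 3.38.
Gaussian moments: ∫x^(2j)·e^(−2βx²) dx = (2j−1)!!/(4β)^j · √(π/(2β)), odd powers integrate to 0; here √(π/(2β)) = 0.76846. Derivatives: d/dx e^(−βx²) = −2βx·e^(−βx²), d²/dx² e^(−βx²) = (4β²x² − 2β)·e^(−βx²).
State is unnormalized: ∫|φ|² dx = 0.76846, and ∫φ*·(−ħ²/2m · φ'') dx = 0.30238, so ⟨T⟩ = 0.30238 / 0.76846.
⟨T⟩ = 0.39349.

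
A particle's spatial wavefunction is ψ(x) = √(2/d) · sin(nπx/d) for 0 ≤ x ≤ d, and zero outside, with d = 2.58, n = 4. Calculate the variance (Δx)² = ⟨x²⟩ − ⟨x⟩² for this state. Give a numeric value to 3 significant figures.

0.534

Compute ⟨x⟩ and ⟨x²⟩ separately, then (Δx)² = ⟨x²⟩ − ⟨x⟩².
With sin²θ = (1 − cos2θ)/2 on 0 ≤ x ≤ d: ∫sin²(nπx/d) dx = d/2, ∫x·sin²(nπx/d) dx = d²/4, ∫x²·sin²(nπx/d) dx = d³·(1/6 − 1/(4n²π²)); higher powers xᵏ the same way, integrating xᵏ·cos(2nπx/d) by parts.
⟨x⟩ = 1.2900 and ⟨x²⟩ = 2.1977.
(Δx)² = 2.1977 − (1.2900)² = 0.53362.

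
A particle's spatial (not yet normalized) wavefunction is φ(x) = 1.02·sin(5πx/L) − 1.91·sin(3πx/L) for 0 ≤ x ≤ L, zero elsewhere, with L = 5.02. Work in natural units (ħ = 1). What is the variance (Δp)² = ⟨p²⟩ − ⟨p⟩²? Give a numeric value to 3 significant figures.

4.92

Compute ⟨p⟩ and ⟨p²⟩ separately; (Δp)² = ⟨p²⟩ − ⟨p⟩².
d²/dx² sin(jπx/L) = −(jπ/L)²·sin(jπx/L); on 0 ≤ x ≤ L, ∫sin²(jπx/L) dx = L/2 and ∫sin(jπx/L)·sin(lπx/L) dx = 0 for j ≠ l, so only diagonal terms survive in ∫|φ|² and ∫φ·φ″; ∫φ·φ′ dx = [φ²/2] between the walls = 0.
Normalization: ∫|φ|² dx = 11.768.
⟨p⟩ = 0.0000 and ⟨p²⟩ = 4.9153.
(Δp)² = 4.9153 − (0.0000)² = 4.9153.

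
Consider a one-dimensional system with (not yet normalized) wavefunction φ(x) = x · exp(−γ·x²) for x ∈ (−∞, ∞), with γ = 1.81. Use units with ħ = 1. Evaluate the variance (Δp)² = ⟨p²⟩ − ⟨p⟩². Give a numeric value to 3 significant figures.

Compute ⟨p⟩ and ⟨p²⟩ separately; (Δp)² = ⟨p²⟩ − ⟨p⟩².
Expand each integrand as polynomial × e^(−2γx²) and use ∫x^(2j)·e^(−2γx²) dx = (2j−1)!!/(4γ)^j · √(π/(2γ)), odd powers → 0; here √(π/(2γ)) = 0.93158. Differentiate with the product rule, d/dx e^(−γx²) = −2γx·e^(−γx²).
Normalization: ∫|φ|² dx = 0.12867.
⟨p⟩ = 0.0000 and ⟨p²⟩ = 5.4300.
(Δp)² = 5.4300 − (0.0000)² = 5.4300.

5.43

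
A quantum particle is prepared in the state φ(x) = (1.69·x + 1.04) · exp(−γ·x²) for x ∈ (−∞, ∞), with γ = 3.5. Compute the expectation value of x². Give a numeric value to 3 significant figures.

0.0941

⟨x²⟩ = ∫ x²·|φ|² dx / ∫|φ|² dx (integrals over the domain).
Expand each integrand as polynomial × e^(−2γx²) and use ∫x^(2j)·e^(−2γx²) dx = (2j−1)!!/(4γ)^j · √(π/(2γ)), odd powers → 0; here √(π/(2γ)) = 0.66992.
State is unnormalized: ∫|φ|² dx = 0.86126, and ∫φ*·x²·φ dx = 0.081043, so ⟨x²⟩ = 0.081043 / 0.86126.
⟨x²⟩ = 0.094098.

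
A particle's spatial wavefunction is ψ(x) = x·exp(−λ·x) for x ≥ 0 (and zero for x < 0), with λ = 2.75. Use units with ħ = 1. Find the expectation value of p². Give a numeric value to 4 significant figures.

p² ψ = −ħ² d²ψ/dx²; ⟨p²⟩ = −ħ² ∫ ψ*·ψ'' dx / ∫|ψ|² dx.
Differentiate x·exp(−λ·x) with the product rule; every integrand then reduces to terms xʲ·e^(−2λx) on [0, ∞), with ∫₀^∞ xʲ·e^(−2λx) dx = j!/(2λ)^(j+1).
State is unnormalized: ∫|ψ|² dx = 0.012021, and ∫ψ*·(−ħ² ψ'') dx = 0.090909, so ⟨p²⟩ = 0.090909 / 0.012021.
⟨p²⟩ = 7.5625.

7.563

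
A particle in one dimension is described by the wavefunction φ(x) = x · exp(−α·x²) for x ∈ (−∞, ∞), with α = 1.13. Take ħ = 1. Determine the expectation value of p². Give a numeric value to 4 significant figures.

3.390

p² φ = −ħ² d²φ/dx²; ⟨p²⟩ = −ħ² ∫ φ*·φ'' dx / ∫|φ|² dx.
Expand each integrand as polynomial × e^(−2αx²) and use ∫x^(2j)·e^(−2αx²) dx = (2j−1)!!/(4α)^j · √(π/(2α)), odd powers → 0; here √(π/(2α)) = 1.1790. Differentiate with the product rule, d/dx e^(−αx²) = −2αx·e^(−αx²).
State is unnormalized: ∫|φ|² dx = 0.26084, and ∫φ*·(−ħ² φ'') dx = 0.88426, so ⟨p²⟩ = 0.88426 / 0.26084.
⟨p²⟩ = 3.3900.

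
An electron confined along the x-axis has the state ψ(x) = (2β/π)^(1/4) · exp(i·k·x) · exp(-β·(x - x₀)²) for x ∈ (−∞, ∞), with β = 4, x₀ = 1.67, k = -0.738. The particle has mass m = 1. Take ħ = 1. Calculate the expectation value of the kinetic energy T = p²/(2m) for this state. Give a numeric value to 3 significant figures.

2.27

T = −(ħ²/2m) d²/dx², so ⟨T⟩ = −(ħ²/2m) ∫ ψ*·ψ'' dx; with m = 1.
Gaussian moments (u = x − x₀): ∫u^(2j)·e^(−2βu²) du = (2j−1)!!/(4β)^j · √(π/(2β)), odd powers integrate to 0; here √(π/(2β)) = 0.62666. Derivatives: ψ′ = (ik − 2βu)·ψ, ψ″ = ((ik − 2βu)² − 2β)·ψ; the odd-in-u pieces drop out.
⟨T⟩ = 2.2723.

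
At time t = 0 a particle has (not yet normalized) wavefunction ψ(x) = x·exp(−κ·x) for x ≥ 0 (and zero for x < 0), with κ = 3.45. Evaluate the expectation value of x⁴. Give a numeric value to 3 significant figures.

⟨x⁴⟩ = ∫ x⁴·|ψ|² dx / ∫|ψ|² dx (integrals over the domain).
Every integrand reduces to terms xʲ·e^(−2κx) on [0, ∞); use ∫₀^∞ xʲ·e^(−2κx) dx = j!/(2κ)^(j+1).
State is unnormalized: ∫|ψ|² dx = 0.0060881, and ∫ψ*·x⁴·ψ dx = 0.00096692, so ⟨x⁴⟩ = 0.00096692 / 0.0060881.
⟨x⁴⟩ = 0.15882.

0.159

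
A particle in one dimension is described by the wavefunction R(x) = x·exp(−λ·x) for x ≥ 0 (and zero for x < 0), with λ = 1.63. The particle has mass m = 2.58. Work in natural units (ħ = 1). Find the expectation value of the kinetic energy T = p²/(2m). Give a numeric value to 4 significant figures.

0.5149

T = −(ħ²/2m) d²/dx², so ⟨T⟩ = −(ħ²/2m) ∫ R*·R'' dx / ∫|R|² dx; with m = 2.58.
Differentiate x·exp(−λ·x) with the product rule; every integrand then reduces to terms xʲ·e^(−2λx) on [0, ∞), with ∫₀^∞ xʲ·e^(−2λx) dx = j!/(2λ)^(j+1).
State is unnormalized: ∫|R|² dx = 0.057727, and ∫R*·(−ħ²/2m · R'') dx = 0.029724, so ⟨T⟩ = 0.029724 / 0.057727.
⟨T⟩ = 0.51490.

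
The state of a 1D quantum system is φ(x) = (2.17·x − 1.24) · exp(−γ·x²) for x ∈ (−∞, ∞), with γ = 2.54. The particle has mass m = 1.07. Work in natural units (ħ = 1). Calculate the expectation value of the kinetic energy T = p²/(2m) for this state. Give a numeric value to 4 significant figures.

T = −(ħ²/2m) d²/dx², so ⟨T⟩ = −(ħ²/2m) ∫ φ*·φ'' dx / ∫|φ|² dx; with m = 1.07.
Expand each integrand as polynomial × e^(−2γx²) and use ∫x^(2j)·e^(−2γx²) dx = (2j−1)!!/(4γ)^j · √(π/(2γ)), odd powers → 0; here √(π/(2γ)) = 0.78640. Differentiate with the product rule, d/dx e^(−γx²) = −2γx·e^(−γx²).
State is unnormalized: ∫|φ|² dx = 1.5736, and ∫φ*·(−ħ²/2m · φ'') dx = 2.7330, so ⟨T⟩ = 2.7330 / 1.5736.
⟨T⟩ = 1.7367.

1.737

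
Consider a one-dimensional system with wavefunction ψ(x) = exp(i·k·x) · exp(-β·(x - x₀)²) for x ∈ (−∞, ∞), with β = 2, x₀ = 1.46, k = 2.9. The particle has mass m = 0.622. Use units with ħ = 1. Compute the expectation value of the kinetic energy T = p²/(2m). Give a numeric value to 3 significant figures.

T = −(ħ²/2m) d²/dx², so ⟨T⟩ = −(ħ²/2m) ∫ ψ*·ψ'' dx / ∫|ψ|² dx; with m = 0.622.
Gaussian moments (u = x − x₀): ∫u^(2j)·e^(−2βu²) du = (2j−1)!!/(4β)^j · √(π/(2β)), odd powers integrate to 0; here √(π/(2β)) = 0.88623. Derivatives: ψ′ = (ik − 2βu)·ψ, ψ″ = ((ik − 2βu)² − 2β)·ψ; the odd-in-u pieces drop out.
State is unnormalized: ∫|ψ|² dx = 0.88623, and ∫ψ*·(−ħ²/2m · ψ'') dx = 7.4161, so ⟨T⟩ = 7.4161 / 0.88623.
⟨T⟩ = 8.3682.

8.37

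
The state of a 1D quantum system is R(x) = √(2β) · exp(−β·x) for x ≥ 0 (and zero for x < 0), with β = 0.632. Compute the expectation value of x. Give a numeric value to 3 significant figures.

⟨x⟩ = ∫ x·|R|² dx (integrals over the domain).
Every integrand reduces to terms xʲ·e^(−2βx) on [0, ∞); use ∫₀^∞ xʲ·e^(−2βx) dx = j!/(2β)^(j+1).
⟨x⟩ = 0.79114.

0.791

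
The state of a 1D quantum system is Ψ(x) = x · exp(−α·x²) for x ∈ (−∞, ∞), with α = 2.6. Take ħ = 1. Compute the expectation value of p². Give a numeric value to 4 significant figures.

p² Ψ = −ħ² d²Ψ/dx²; ⟨p²⟩ = −ħ² ∫ Ψ*·Ψ'' dx / ∫|Ψ|² dx.
Expand each integrand as polynomial × e^(−2αx²) and use ∫x^(2j)·e^(−2αx²) dx = (2j−1)!!/(4α)^j · √(π/(2α)), odd powers → 0; here √(π/(2α)) = 0.77727. Differentiate with the product rule, d/dx e^(−αx²) = −2αx·e^(−αx²).
State is unnormalized: ∫|Ψ|² dx = 0.074738, and ∫Ψ*·(−ħ² Ψ'') dx = 0.58295, so ⟨p²⟩ = 0.58295 / 0.074738.
⟨p²⟩ = 7.8000.

7.800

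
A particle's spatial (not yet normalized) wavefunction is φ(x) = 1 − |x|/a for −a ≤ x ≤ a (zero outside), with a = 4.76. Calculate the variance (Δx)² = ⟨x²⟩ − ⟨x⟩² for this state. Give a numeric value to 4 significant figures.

2.266

Compute ⟨x⟩ and ⟨x²⟩ separately, then (Δx)² = ⟨x²⟩ − ⟨x⟩².
φ is even, so ∫ over [−a, a] = 2∫₀ᵃ with φ = 1 − x/a there: ∫₀ᵃ (1 − x/a)² dx = a/3, ∫₀ᵃ x²(1 − x/a)² dx = a³/30, ∫₀ᵃ x⁴(1 − x/a)² dx = a⁵/105.
Normalization: ∫|φ|² dx = 3.1733.
⟨x⟩ = 0.0000 and ⟨x²⟩ = 2.2658.
(Δx)² = 2.2658 − (0.0000)² = 2.2658.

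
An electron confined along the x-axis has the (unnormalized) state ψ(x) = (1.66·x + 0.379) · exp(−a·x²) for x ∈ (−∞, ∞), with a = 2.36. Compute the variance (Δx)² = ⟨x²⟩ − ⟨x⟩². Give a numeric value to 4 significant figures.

Compute ⟨x⟩ and ⟨x²⟩ separately, then (Δx)² = ⟨x²⟩ − ⟨x⟩².
Expand each integrand as polynomial × e^(−2ax²) and use ∫x^(2j)·e^(−2ax²) dx = (2j−1)!!/(4a)^j · √(π/(2a)), odd powers → 0; here √(π/(2a)) = 0.81584.
Normalization: ∫|ψ|² dx = 0.35534.
⟨x⟩ = 0.30603 and ⟨x²⟩ = 0.24793.
(Δx)² = 0.24793 − (0.30603)² = 0.15427.

0.1543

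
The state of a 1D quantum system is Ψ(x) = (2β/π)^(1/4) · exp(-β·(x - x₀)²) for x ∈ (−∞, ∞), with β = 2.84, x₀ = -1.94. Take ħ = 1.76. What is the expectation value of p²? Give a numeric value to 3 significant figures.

p² Ψ = −ħ² d²Ψ/dx²; ⟨p²⟩ = −ħ² ∫ Ψ*·Ψ'' dx.
Gaussian moments (u = x − x₀): ∫u^(2j)·e^(−2βu²) du = (2j−1)!!/(4β)^j · √(π/(2β)), odd powers integrate to 0; here √(π/(2β)) = 0.74371. Derivatives: d/dx e^(−βu²) = −2βu·e^(−βu²), d²/dx² e^(−βu²) = (4β²u² − 2β)·e^(−βu²).
⟨p²⟩ = 8.7972.

8.80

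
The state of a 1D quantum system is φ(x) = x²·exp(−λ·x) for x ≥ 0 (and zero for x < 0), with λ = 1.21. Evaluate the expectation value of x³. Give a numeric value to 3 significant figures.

14.8

⟨x³⟩ = ∫ x³·|φ|² dx / ∫|φ|² dx (integrals over the domain).
Every integrand reduces to terms xʲ·e^(−2λx) on [0, ∞); use ∫₀^∞ xʲ·e^(−2λx) dx = j!/(2λ)^(j+1).
State is unnormalized: ∫|φ|² dx = 0.28916, and ∫φ*·x³·φ dx = 4.2846, so ⟨x³⟩ = 4.2846 / 0.28916.
⟨x³⟩ = 14.817.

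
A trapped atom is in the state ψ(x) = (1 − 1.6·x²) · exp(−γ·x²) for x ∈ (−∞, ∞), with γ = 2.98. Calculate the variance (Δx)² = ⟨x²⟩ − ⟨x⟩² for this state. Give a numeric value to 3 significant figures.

Compute ⟨x⟩ and ⟨x²⟩ separately, then (Δx)² = ⟨x²⟩ − ⟨x⟩².
Expand each integrand as polynomial × e^(−2γx²) and use ∫x^(2j)·e^(−2γx²) dx = (2j−1)!!/(4γ)^j · √(π/(2γ)), odd powers → 0; here √(π/(2γ)) = 0.72603.
Normalization: ∫|ψ|² dx = 0.57036.
⟨x⟩ = 0.0000 and ⟨x²⟩ = 0.049645.
(Δx)² = 0.049645 − (0.0000)² = 0.049645.

0.0496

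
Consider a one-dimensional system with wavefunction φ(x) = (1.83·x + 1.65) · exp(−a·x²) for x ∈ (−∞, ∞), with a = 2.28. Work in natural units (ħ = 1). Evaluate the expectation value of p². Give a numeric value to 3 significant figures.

2.82

p² φ = −ħ² d²φ/dx²; ⟨p²⟩ = −ħ² ∫ φ*·φ'' dx / ∫|φ|² dx.
Expand each integrand as polynomial × e^(−2ax²) and use ∫x^(2j)·e^(−2ax²) dx = (2j−1)!!/(4a)^j · √(π/(2a)), odd powers → 0; here √(π/(2a)) = 0.83003. Differentiate with the product rule, d/dx e^(−ax²) = −2ax·e^(−ax²).
State is unnormalized: ∫|φ|² dx = 2.5645, and ∫φ*·(−ħ² φ'') dx = 7.2370, so ⟨p²⟩ = 7.2370 / 2.5645.
⟨p²⟩ = 2.8219.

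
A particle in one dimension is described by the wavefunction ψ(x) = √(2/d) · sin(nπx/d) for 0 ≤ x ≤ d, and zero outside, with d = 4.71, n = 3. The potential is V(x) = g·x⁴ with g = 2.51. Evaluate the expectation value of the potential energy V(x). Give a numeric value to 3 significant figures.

⟨V⟩ = ∫ V(x)·|ψ|² dx.
With sin²θ = (1 − cos2θ)/2 on 0 ≤ x ≤ d: ∫sin²(nπx/d) dx = d/2, ∫x·sin²(nπx/d) dx = d²/4, ∫x²·sin²(nπx/d) dx = d³·(1/6 − 1/(4n²π²)); higher powers xᵏ the same way, integrating xᵏ·cos(2nπx/d) by parts.
⟨V⟩ = 233.38.

233.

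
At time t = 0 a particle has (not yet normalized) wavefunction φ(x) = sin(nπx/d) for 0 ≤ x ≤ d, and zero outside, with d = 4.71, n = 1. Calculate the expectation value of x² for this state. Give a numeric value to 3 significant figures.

⟨x²⟩ = ∫ x²·|φ|² dx / ∫|φ|² dx (integrals over the domain).
With sin²θ = (1 − cos2θ)/2 on 0 ≤ x ≤ d: ∫sin²(nπx/d) dx = d/2, ∫x·sin²(nπx/d) dx = d²/4, ∫x²·sin²(nπx/d) dx = d³·(1/6 − 1/(4n²π²)); higher powers xᵏ the same way, integrating xᵏ·cos(2nπx/d) by parts.
State is unnormalized: ∫|φ|² dx = 2.3550, and ∫φ*·x²·φ dx = 14.768, so ⟨x²⟩ = 14.768 / 2.3550.
⟨x²⟩ = 6.2708.

6.27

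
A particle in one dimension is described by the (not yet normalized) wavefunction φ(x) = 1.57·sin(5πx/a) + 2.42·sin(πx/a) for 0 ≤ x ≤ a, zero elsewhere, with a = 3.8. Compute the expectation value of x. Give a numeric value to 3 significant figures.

1.90

⟨x⟩ = ∫ x·|φ|² dx / ∫|φ|² dx (integrals over the domain).
On 0 ≤ x ≤ a (j ≠ l): ∫sin²(jπx/a) dx = a/2, ∫sin(jπx/a)·sin(lπx/a) dx = 0; diagonal moments ∫x·sin²(jπx/a) dx = a²/4, ∫x²·sin²(jπx/a) dx = a³·(1/6 − 1/(4j²π²)); cross terms ∫x·sin(jπx/a)·sin(lπx/a) dx = 0 for j + l even and −4jla²/(π²(j² − l²)²) for j + l odd, ∫x²·sin(jπx/a)·sin(lπx/a) dx = (−1)^(j+l)·4jla³/(π²(j² − l²)²); higher powers the same way via product-to-sum and parts.
State is unnormalized: ∫|φ|² dx = 15.810, and ∫φ*·x·φ dx = 30.040, so ⟨x⟩ = 30.040 / 15.810.
⟨x⟩ = 1.9000.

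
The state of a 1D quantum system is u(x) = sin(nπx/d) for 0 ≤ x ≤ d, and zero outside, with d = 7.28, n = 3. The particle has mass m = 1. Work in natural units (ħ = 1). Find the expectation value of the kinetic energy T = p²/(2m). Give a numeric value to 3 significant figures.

0.838

T = −(ħ²/2m) d²/dx², so ⟨T⟩ = −(ħ²/2m) ∫ u*·u'' dx / ∫|u|² dx; with m = 1.
d/dx sin(nπx/d) = (nπ/d)·cos(nπx/d) and d²/dx² sin(nπx/d) = −(nπ/d)²·sin(nπx/d); on 0 ≤ x ≤ d, ∫sin²(nπx/d) dx = d/2 and ∫sin(nπx/d)·cos(nπx/d) dx = 0.
State is unnormalized: ∫|u|² dx = 3.6400, and ∫u*·(−ħ²/2m · u'') dx = 3.0504, so ⟨T⟩ = 3.0504 / 3.6400.
⟨T⟩ = 0.83801.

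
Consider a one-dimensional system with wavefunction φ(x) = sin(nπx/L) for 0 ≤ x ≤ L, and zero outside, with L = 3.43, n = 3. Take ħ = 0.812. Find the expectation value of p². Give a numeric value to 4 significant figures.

4.978

p² φ = −ħ² d²φ/dx²; ⟨p²⟩ = −ħ² ∫ φ*·φ'' dx / ∫|φ|² dx.
d/dx sin(nπx/L) = (nπ/L)·cos(nπx/L) and d²/dx² sin(nπx/L) = −(nπ/L)²·sin(nπx/L); on 0 ≤ x ≤ L, ∫sin²(nπx/L) dx = L/2 and ∫sin(nπx/L)·cos(nπx/L) dx = 0.
State is unnormalized: ∫|φ|² dx = 1.7150, and ∫φ*·(−ħ² φ'') dx = 8.5375, so ⟨p²⟩ = 8.5375 / 1.7150.
⟨p²⟩ = 4.9781.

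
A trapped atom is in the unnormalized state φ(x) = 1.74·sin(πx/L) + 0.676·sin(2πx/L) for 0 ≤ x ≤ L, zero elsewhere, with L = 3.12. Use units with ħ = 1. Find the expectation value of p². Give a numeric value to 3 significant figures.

p² φ = −ħ² d²φ/dx²; ⟨p²⟩ = −ħ² ∫ φ*·φ'' dx / ∫|φ|² dx.
d²/dx² sin(jπx/L) = −(jπ/L)²·sin(jπx/L); on 0 ≤ x ≤ L, ∫sin²(jπx/L) dx = L/2 and ∫sin(jπx/L)·sin(lπx/L) dx = 0 for j ≠ l, so only diagonal terms survive in ∫|φ|² and ∫φ·φ″; ∫φ·φ′ dx = [φ²/2] between the walls = 0.
State is unnormalized: ∫|φ|² dx = 5.4359, and ∫φ*·(−ħ² φ'') dx = 7.6798, so ⟨p²⟩ = 7.6798 / 5.4359.
⟨p²⟩ = 1.4128.

1.41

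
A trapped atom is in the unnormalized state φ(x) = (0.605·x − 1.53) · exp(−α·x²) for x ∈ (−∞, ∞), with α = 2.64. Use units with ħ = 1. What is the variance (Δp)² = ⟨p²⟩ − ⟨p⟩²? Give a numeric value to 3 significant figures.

Compute ⟨p⟩ and ⟨p²⟩ separately; (Δp)² = ⟨p²⟩ − ⟨p⟩².
Expand each integrand as polynomial × e^(−2αx²) and use ∫x^(2j)·e^(−2αx²) dx = (2j−1)!!/(4α)^j · √(π/(2α)), odd powers → 0; here √(π/(2α)) = 0.77136. Differentiate with the product rule, d/dx e^(−αx²) = −2αx·e^(−αx²).
Normalization: ∫|φ|² dx = 1.8324.
⟨p⟩ = 0.0000 and ⟨p²⟩ = 2.7170.
(Δp)² = 2.7170 − (0.0000)² = 2.7170.

2.72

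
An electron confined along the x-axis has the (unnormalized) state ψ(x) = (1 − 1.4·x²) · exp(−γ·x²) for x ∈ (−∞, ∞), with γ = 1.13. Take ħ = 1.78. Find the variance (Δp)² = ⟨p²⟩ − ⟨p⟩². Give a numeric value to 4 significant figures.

Compute ⟨p⟩ and ⟨p²⟩ separately; (Δp)² = ⟨p²⟩ − ⟨p⟩².
Expand each integrand as polynomial × e^(−2γx²) and use ∫x^(2j)·e^(−2γx²) dx = (2j−1)!!/(4γ)^j · √(π/(2γ)), odd powers → 0; here √(π/(2γ)) = 1.1790. Differentiate with the product rule, d/dx e^(−γx²) = −2γx·e^(−γx²).
Normalization: ∫|ψ|² dx = 0.78798.
⟨p⟩ = 0.0000 and ⟨p²⟩ = 12.273.
(Δp)² = 12.273 − (0.0000)² = 12.273.

12.27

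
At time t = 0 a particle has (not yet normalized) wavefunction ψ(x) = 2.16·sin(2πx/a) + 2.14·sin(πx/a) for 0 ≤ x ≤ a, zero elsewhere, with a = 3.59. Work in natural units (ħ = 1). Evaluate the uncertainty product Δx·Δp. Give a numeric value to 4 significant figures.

0.6939

Δx = √(⟨x²⟩−⟨x⟩²), Δp = √(⟨p²⟩−⟨p⟩²).
On 0 ≤ x ≤ a (j ≠ l): ∫sin²(jπx/a) dx = a/2, ∫sin(jπx/a)·sin(lπx/a) dx = 0; diagonal moments ∫x·sin²(jπx/a) dx = a²/4, ∫x²·sin²(jπx/a) dx = a³·(1/6 − 1/(4j²π²)); cross terms ∫x·sin(jπx/a)·sin(lπx/a) dx = 0 for j + l even and −4jla²/(π²(j² − l²)²) for j + l odd, ∫x²·sin(jπx/a)·sin(lπx/a) dx = (−1)^(j+l)·4jla³/(π²(j² − l²)²); higher powers the same way via product-to-sum and parts. d²/dx² sin(jπx/a) = −(jπ/a)²·sin(jπx/a); on 0 ≤ x ≤ a, ∫sin²(jπx/a) dx = a/2 and ∫sin(jπx/a)·sin(lπx/a) dx = 0 for j ≠ l, so only diagonal terms survive in ∫|ψ|² and ∫ψ·ψ″; ∫ψ·ψ′ dx = [ψ²/2] between the walls = 0.
Normalization: ∫|ψ|² dx = 16.595.
⟨x⟩ = 1.1484, ⟨x²⟩ = 1.5688 ⇒ Δx = 0.50009.
⟨p⟩ = 0.0000, ⟨p²⟩ = 1.9252 ⇒ Δp = 1.3875.
Δx·Δp = 0.69387.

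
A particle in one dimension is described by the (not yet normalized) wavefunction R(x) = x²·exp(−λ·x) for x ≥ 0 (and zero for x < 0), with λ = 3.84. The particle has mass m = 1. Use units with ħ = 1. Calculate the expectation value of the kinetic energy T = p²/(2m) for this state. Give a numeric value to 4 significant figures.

2.458

T = −(ħ²/2m) d²/dx², so ⟨T⟩ = −(ħ²/2m) ∫ R*·R'' dx / ∫|R|² dx; with m = 1.
Differentiate x²·exp(−λ·x) with the product rule; every integrand then reduces to terms xʲ·e^(−2λx) on [0, ∞), with ∫₀^∞ xʲ·e^(−2λx) dx = j!/(2λ)^(j+1).
State is unnormalized: ∫|R|² dx = 0.00089827, and ∫R*·(−ħ²/2m · R'') dx = 0.0022076, so ⟨T⟩ = 0.0022076 / 0.00089827.
⟨T⟩ = 2.4576.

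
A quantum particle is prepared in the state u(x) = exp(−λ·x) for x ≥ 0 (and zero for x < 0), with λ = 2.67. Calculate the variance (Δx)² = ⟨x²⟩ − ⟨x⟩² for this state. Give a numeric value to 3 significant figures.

0.0351

Compute ⟨x⟩ and ⟨x²⟩ separately, then (Δx)² = ⟨x²⟩ − ⟨x⟩².
Every integrand reduces to terms xʲ·e^(−2λx) on [0, ∞); use ∫₀^∞ xʲ·e^(−2λx) dx = j!/(2λ)^(j+1).
Normalization: ∫|u|² dx = 0.18727.
⟨x⟩ = 0.18727 and ⟨x²⟩ = 0.070137.
(Δx)² = 0.070137 − (0.18727)² = 0.035069.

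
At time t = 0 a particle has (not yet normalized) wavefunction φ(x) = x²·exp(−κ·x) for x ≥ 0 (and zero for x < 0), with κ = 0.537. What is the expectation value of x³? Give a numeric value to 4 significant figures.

169.5

⟨x³⟩ = ∫ x³·|φ|² dx / ∫|φ|² dx (integrals over the domain).
Every integrand reduces to terms xʲ·e^(−2κx) on [0, ∞); use ∫₀^∞ xʲ·e^(−2κx) dx = j!/(2κ)^(j+1).
State is unnormalized: ∫|φ|² dx = 16.795, and ∫φ*·x³·φ dx = 2847.1, so ⟨x³⟩ = 2847.1 / 16.795.
⟨x³⟩ = 169.51.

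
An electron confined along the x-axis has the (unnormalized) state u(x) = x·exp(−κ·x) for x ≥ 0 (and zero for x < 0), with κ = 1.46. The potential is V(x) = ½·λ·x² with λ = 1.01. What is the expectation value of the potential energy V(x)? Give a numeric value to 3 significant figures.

0.711

⟨V⟩ = ∫ V(x)·|u|² dx / ∫|u|² dx.
Every integrand reduces to terms xʲ·e^(−2κx) on [0, ∞); use ∫₀^∞ xʲ·e^(−2κx) dx = j!/(2κ)^(j+1).
State is unnormalized: ∫|u|² dx = 0.080331, and ∫u*·V(x)·u dx = 0.057094, so ⟨V⟩ = 0.057094 / 0.080331.
⟨V⟩ = 0.71073.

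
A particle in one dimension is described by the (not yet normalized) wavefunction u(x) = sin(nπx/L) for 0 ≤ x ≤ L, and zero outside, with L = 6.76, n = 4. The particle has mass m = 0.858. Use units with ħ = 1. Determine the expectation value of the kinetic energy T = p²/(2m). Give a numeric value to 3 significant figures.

T = −(ħ²/2m) d²/dx², so ⟨T⟩ = −(ħ²/2m) ∫ u*·u'' dx / ∫|u|² dx; with m = 0.858.
d/dx sin(nπx/L) = (nπ/L)·cos(nπx/L) and d²/dx² sin(nπx/L) = −(nπ/L)²·sin(nπx/L); on 0 ≤ x ≤ L, ∫sin²(nπx/L) dx = L/2 and ∫sin(nπx/L)·cos(nπx/L) dx = 0.
State is unnormalized: ∫|u|² dx = 3.3800, and ∫u*·(−ħ²/2m · u'') dx = 6.8065, so ⟨T⟩ = 6.8065 / 3.3800.
⟨T⟩ = 2.0138.

2.01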